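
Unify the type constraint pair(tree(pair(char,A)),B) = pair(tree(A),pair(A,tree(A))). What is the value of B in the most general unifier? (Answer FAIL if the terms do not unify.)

Decompose pair/2: tree(pair(char,A)) = tree(A),  B = pair(A,tree(A)).
Decompose tree/1: pair(char,A) = A.
Occurs check fails: A occurs in pair(char,A); the equation A = pair(char,A) has no finite solution.

FAIL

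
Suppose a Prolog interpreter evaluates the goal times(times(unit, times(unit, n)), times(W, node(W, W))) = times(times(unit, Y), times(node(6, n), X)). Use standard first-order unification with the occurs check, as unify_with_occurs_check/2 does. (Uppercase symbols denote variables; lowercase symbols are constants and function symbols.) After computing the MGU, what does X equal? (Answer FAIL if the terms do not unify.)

node(node(6, n), node(6, n))

Decompose times/2: times(unit, times(unit, n)) = times(unit, Y),  times(W, node(W, W)) = times(node(6, n), X).
Decompose times/2: unit = unit,  times(unit, n) = Y.
Delete trivial equation unit = unit.
Bind Y := times(unit, n); no other remaining equation mentions Y.
Decompose times/2: W = node(6, n),  node(W, W) = X.
Bind W := node(6, n); substituting into the remaining equation gives: node(node(6, n), node(6, n)) = X.
Bind X := node(node(6, n), node(6, n)).
MGU = { Y = times(unit, n), W = node(6, n), X = node(node(6, n), node(6, n)) }, so X = node(node(6, n), node(6, n)).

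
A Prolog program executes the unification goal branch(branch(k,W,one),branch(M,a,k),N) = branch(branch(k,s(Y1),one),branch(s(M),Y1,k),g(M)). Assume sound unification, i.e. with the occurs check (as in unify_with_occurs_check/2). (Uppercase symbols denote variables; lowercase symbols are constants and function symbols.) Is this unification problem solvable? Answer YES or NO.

Decompose branch/3: branch(k,W,one) = branch(k,s(Y1),one),  branch(M,a,k) = branch(s(M),Y1,k),  N = g(M).
Decompose branch/3: k = k,  W = s(Y1),  one = one.
Delete trivial equation k = k.
Bind W := s(Y1); no other remaining equation mentions W.
Delete trivial equation one = one.
Decompose branch/3: M = s(M),  a = Y1,  k = k.
Occurs check fails: M occurs in s(M); the equation M = s(M) has no finite solution.

NO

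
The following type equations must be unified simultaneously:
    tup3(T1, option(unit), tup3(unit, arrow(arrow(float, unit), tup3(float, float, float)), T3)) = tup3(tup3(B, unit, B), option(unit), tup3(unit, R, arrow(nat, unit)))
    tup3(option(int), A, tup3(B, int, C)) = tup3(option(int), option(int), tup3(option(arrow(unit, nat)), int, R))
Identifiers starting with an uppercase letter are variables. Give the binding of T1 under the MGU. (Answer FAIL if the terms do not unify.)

tup3(option(arrow(unit, nat)), unit, option(arrow(unit, nat)))

Decompose tup3/3: T1 = tup3(B, unit, B),  option(unit) = option(unit),  tup3(unit, arrow(arrow(float, unit), tup3(float, float, float)), T3) = tup3(unit, R, arrow(nat, unit)).
Bind T1 := tup3(B, unit, B); no other remaining equation mentions T1.
Delete trivial equation option(unit) = option(unit).
Decompose tup3/3: unit = unit,  arrow(arrow(float, unit), tup3(float, float, float)) = R,  T3 = arrow(nat, unit).
Delete trivial equation unit = unit.
Bind R := arrow(arrow(float, unit), tup3(float, float, float)); substituting into the one remaining equation that mentions R gives: tup3(option(int), A, tup3(B, int, C)) = tup3(option(int), option(int), tup3(option(arrow(unit, nat)), int, arrow(arrow(float, unit), tup3(float, float, float)))).
Bind T3 := arrow(nat, unit); no other remaining equation mentions T3.
Decompose tup3/3: option(int) = option(int),  A = option(int),  tup3(B, int, C) = tup3(option(arrow(unit, nat)), int, arrow(arrow(float, unit), tup3(float, float, float))).
Delete trivial equation option(int) = option(int).
Bind A := option(int); no other remaining equation mentions A.
Decompose tup3/3: B = option(arrow(unit, nat)),  int = int,  C = arrow(arrow(float, unit), tup3(float, float, float)).
Bind B := option(arrow(unit, nat)); no other remaining equation mentions B. Substituting into the earlier binding gives T1 := tup3(option(arrow(unit, nat)), unit, option(arrow(unit, nat))).
Delete trivial equation int = int.
Bind C := arrow(arrow(float, unit), tup3(float, float, float)).
MGU = { T1 ↦ tup3(option(arrow(unit, nat)), unit, option(arrow(unit, nat))), R ↦ arrow(arrow(float, unit), tup3(float, float, float)), T3 ↦ arrow(nat, unit), A ↦ option(int), B ↦ option(arrow(unit, nat)), C ↦ arrow(arrow(float, unit), tup3(float, float, float)) }, so T1 ↦ tup3(option(arrow(unit, nat)), unit, option(arrow(unit, nat))).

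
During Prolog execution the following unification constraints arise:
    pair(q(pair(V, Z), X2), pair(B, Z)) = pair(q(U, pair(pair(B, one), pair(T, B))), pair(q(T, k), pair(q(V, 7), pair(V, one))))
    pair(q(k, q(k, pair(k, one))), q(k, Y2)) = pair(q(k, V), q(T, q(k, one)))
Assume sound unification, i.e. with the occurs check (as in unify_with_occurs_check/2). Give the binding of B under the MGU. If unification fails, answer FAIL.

Decompose pair/2: q(pair(V, Z), X2) = q(U, pair(pair(B, one), pair(T, B))),  pair(B, Z) = pair(q(T, k), pair(q(V, 7), pair(V, one))).
Decompose q/2: pair(V, Z) = U,  X2 = pair(pair(B, one), pair(T, B)).
Bind U := pair(V, Z); no other remaining equation mentions U.
Bind X2 := pair(pair(B, one), pair(T, B)); no other remaining equation mentions X2.
Decompose pair/2: B = q(T, k),  Z = pair(q(V, 7), pair(V, one)).
Bind B := q(T, k); no other remaining equation mentions B. Substituting into the earlier binding gives X2 := pair(pair(q(T, k), one), pair(T, q(T, k))).
Bind Z := pair(q(V, 7), pair(V, one)); no other remaining equation mentions Z. Substituting into the earlier binding gives U := pair(V, pair(q(V, 7), pair(V, one))).
Decompose pair/2: q(k, q(k, pair(k, one))) = q(k, V),  q(k, Y2) = q(T, q(k, one)).
Decompose q/2: k = k,  q(k, pair(k, one)) = V.
Delete trivial equation k = k.
Bind V := q(k, pair(k, one)); no other remaining equation mentions V. Substituting into the earlier bindings gives U := pair(q(k, pair(k, one)), pair(q(q(k, pair(k, one)), 7), pair(q(k, pair(k, one)), one))), Z := pair(q(q(k, pair(k, one)), 7), pair(q(k, pair(k, one)), one)).
Decompose q/2: k = T,  Y2 = q(k, one).
Bind T := k; no other remaining equation mentions T. Substituting into the earlier bindings gives X2 := pair(pair(q(k, k), one), pair(k, q(k, k))), B := q(k, k).
Bind Y2 := q(k, one).
MGU = { U -> pair(q(k, pair(k, one)), pair(q(q(k, pair(k, one)), 7), pair(q(k, pair(k, one)), one))), X2 -> pair(pair(q(k, k), one), pair(k, q(k, k))), B -> q(k, k), Z -> pair(q(q(k, pair(k, one)), 7), pair(q(k, pair(k, one)), one)), V -> q(k, pair(k, one)), T -> k, Y2 -> q(k, one) }, so B -> q(k, k).

q(k, k)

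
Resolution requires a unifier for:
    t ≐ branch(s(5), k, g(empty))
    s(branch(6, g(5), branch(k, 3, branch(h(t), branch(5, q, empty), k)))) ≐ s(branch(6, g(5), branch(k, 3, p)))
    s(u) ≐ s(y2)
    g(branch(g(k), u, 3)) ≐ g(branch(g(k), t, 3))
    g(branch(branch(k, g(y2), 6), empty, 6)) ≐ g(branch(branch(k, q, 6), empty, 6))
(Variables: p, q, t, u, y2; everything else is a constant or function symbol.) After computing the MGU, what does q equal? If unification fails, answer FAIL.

Bind t := branch(s(5), k, g(empty)); substituting into the 2 remaining equations that mention t gives: s(branch(6, g(5), branch(k, 3, branch(h(branch(s(5), k, g(empty))), branch(5, q, empty), k)))) ≐ s(branch(6, g(5), branch(k, 3, p))),  g(branch(g(k), u, 3)) ≐ g(branch(g(k), branch(s(5), k, g(empty)), 3)).
Decompose s/1: branch(6, g(5), branch(k, 3, branch(h(branch(s(5), k, g(empty))), branch(5, q, empty), k))) ≐ branch(6, g(5), branch(k, 3, p)).
Decompose branch/3: 6 ≐ 6,  g(5) ≐ g(5),  branch(k, 3, branch(h(branch(s(5), k, g(empty))), branch(5, q, empty), k)) ≐ branch(k, 3, p).
Delete trivial equation 6 ≐ 6.
Delete trivial equation g(5) ≐ g(5).
Decompose branch/3: k ≐ k,  3 ≐ 3,  branch(h(branch(s(5), k, g(empty))), branch(5, q, empty), k) ≐ p.
Delete trivial equation k ≐ k.
Delete trivial equation 3 ≐ 3.
Bind p := branch(h(branch(s(5), k, g(empty))), branch(5, q, empty), k); no other remaining equation mentions p.
Decompose s/1: u ≐ y2.
Bind u := y2; substituting into the one remaining equation that mentions u gives: g(branch(g(k), y2, 3)) ≐ g(branch(g(k), branch(s(5), k, g(empty)), 3)).
Decompose g/1: branch(g(k), y2, 3) ≐ branch(g(k), branch(s(5), k, g(empty)), 3).
Decompose branch/3: g(k) ≐ g(k),  y2 ≐ branch(s(5), k, g(empty)),  3 ≐ 3.
Delete trivial equation g(k) ≐ g(k).
Bind y2 := branch(s(5), k, g(empty)); substituting into the one remaining equation that mentions y2 gives: g(branch(branch(k, g(branch(s(5), k, g(empty))), 6), empty, 6)) ≐ g(branch(branch(k, q, 6), empty, 6)). Substituting into the earlier binding gives u := branch(s(5), k, g(empty)).
Delete trivial equation 3 ≐ 3.
Decompose g/1: branch(branch(k, g(branch(s(5), k, g(empty))), 6), empty, 6) ≐ branch(branch(k, q, 6), empty, 6).
Decompose branch/3: branch(k, g(branch(s(5), k, g(empty))), 6) ≐ branch(k, q, 6),  empty ≐ empty,  6 ≐ 6.
Decompose branch/3: k ≐ k,  g(branch(s(5), k, g(empty))) ≐ q,  6 ≐ 6.
Delete trivial equation k ≐ k.
Bind q := g(branch(s(5), k, g(empty))); no other remaining equation mentions q. Substituting into the earlier binding gives p := branch(h(branch(s(5), k, g(empty))), branch(5, g(branch(s(5), k, g(empty))), empty), k).
Delete trivial equation 6 ≐ 6.
Delete trivial equation empty ≐ empty.
Delete trivial equation 6 ≐ 6.
MGU = { t -> branch(s(5), k, g(empty)), p -> branch(h(branch(s(5), k, g(empty))), branch(5, g(branch(s(5), k, g(empty))), empty), k), u -> branch(s(5), k, g(empty)), y2 -> branch(s(5), k, g(empty)), q -> g(branch(s(5), k, g(empty))) }, so q -> g(branch(s(5), k, g(empty))).

g(branch(s(5), k, g(empty)))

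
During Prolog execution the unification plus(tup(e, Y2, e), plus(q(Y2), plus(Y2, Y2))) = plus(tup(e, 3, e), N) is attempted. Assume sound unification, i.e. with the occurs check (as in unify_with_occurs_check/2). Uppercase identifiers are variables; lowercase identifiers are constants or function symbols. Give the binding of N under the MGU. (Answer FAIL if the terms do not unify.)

plus(q(3), plus(3, 3))

Decompose plus/2: tup(e, Y2, e) = tup(e, 3, e),  plus(q(Y2), plus(Y2, Y2)) = N.
Decompose tup/3: e = e,  Y2 = 3,  e = e.
Delete trivial equation e = e.
Bind Y2 := 3; substituting into the one remaining equation that mentions Y2 gives: plus(q(3), plus(3, 3)) = N.
Delete trivial equation e = e.
Bind N := plus(q(3), plus(3, 3)).
MGU = { Y2 ↦ 3, N ↦ plus(q(3), plus(3, 3)) }, so N ↦ plus(q(3), plus(3, 3)).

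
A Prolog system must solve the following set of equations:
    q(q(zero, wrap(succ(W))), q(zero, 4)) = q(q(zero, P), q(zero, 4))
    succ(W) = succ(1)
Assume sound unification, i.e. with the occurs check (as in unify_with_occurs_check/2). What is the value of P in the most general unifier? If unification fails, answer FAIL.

wrap(succ(1))

Decompose q/2: q(zero, wrap(succ(W))) = q(zero, P),  q(zero, 4) = q(zero, 4).
Decompose q/2: zero = zero,  wrap(succ(W)) = P.
Delete trivial equation zero = zero.
Bind P := wrap(succ(W)); no other remaining equation mentions P.
Delete trivial equation q(zero, 4) = q(zero, 4).
Decompose succ/1: W = 1.
Bind W := 1. Substituting into the earlier binding gives P := wrap(succ(1)).
MGU = { P ↦ wrap(succ(1)), W ↦ 1 }, so P ↦ wrap(succ(1)).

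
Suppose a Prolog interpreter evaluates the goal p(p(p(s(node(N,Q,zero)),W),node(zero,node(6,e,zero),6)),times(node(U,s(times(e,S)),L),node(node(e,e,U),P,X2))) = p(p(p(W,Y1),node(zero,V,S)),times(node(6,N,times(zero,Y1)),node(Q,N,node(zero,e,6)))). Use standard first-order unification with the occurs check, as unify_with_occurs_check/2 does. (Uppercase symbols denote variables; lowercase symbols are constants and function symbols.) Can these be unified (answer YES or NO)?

Decompose p/2: p(p(s(node(N,Q,zero)),W),node(zero,node(6,e,zero),6)) = p(p(W,Y1),node(zero,V,S)),  times(node(U,s(times(e,S)),L),node(node(e,e,U),P,X2)) = times(node(6,N,times(zero,Y1)),node(Q,N,node(zero,e,6))).
Decompose p/2: p(s(node(N,Q,zero)),W) = p(W,Y1),  node(zero,node(6,e,zero),6) = node(zero,V,S).
Decompose p/2: s(node(N,Q,zero)) = W,  W = Y1.
Bind W := s(node(N,Q,zero)); substituting into the one remaining equation that mentions W gives: s(node(N,Q,zero)) = Y1.
Bind Y1 := s(node(N,Q,zero)); substituting into the one remaining equation that mentions Y1 gives: times(node(U,s(times(e,S)),L),node(node(e,e,U),P,X2)) = times(node(6,N,times(zero,s(node(N,Q,zero)))),node(Q,N,node(zero,e,6))).
Decompose node/3: zero = zero,  node(6,e,zero) = V,  6 = S.
Delete trivial equation zero = zero.
Bind V := node(6,e,zero); no other remaining equation mentions V.
Bind S := 6; substituting into the remaining equation gives: times(node(U,s(times(e,6)),L),node(node(e,e,U),P,X2)) = times(node(6,N,times(zero,s(node(N,Q,zero)))),node(Q,N,node(zero,e,6))).
Decompose times/2: node(U,s(times(e,6)),L) = node(6,N,times(zero,s(node(N,Q,zero)))),  node(node(e,e,U),P,X2) = node(Q,N,node(zero,e,6)).
Decompose node/3: U = 6,  s(times(e,6)) = N,  L = times(zero,s(node(N,Q,zero))).
Bind U := 6; substituting into the one remaining equation that mentions U gives: node(node(e,e,6),P,X2) = node(Q,N,node(zero,e,6)).
Bind N := s(times(e,6)); substituting into the remaining equations gives: L = times(zero,s(node(s(times(e,6)),Q,zero))),  node(node(e,e,6),P,X2) = node(Q,s(times(e,6)),node(zero,e,6)). Substituting into the earlier bindings gives W := s(node(s(times(e,6)),Q,zero)), Y1 := s(node(s(times(e,6)),Q,zero)).
Bind L := times(zero,s(node(s(times(e,6)),Q,zero))); no other remaining equation mentions L.
Decompose node/3: node(e,e,6) = Q,  P = s(times(e,6)),  X2 = node(zero,e,6).
Bind Q := node(e,e,6); no other remaining equation mentions Q. Substituting into the earlier bindings gives W := s(node(s(times(e,6)),node(e,e,6),zero)), Y1 := s(node(s(times(e,6)),node(e,e,6),zero)), L := times(zero,s(node(s(times(e,6)),node(e,e,6),zero))).
Bind P := s(times(e,6)); no other remaining equation mentions P.
Bind X2 := node(zero,e,6).
No equations remain and no clash or occurs-check failure arose, so a unifier exists.

YES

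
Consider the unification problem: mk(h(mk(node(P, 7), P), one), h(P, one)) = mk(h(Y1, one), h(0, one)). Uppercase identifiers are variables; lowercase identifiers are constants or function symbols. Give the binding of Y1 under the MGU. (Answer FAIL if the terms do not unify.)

mk(node(0, 7), 0)

Decompose mk/2: h(mk(node(P, 7), P), one) = h(Y1, one),  h(P, one) = h(0, one).
Decompose h/2: mk(node(P, 7), P) = Y1,  one = one.
Bind Y1 := mk(node(P, 7), P); no other remaining equation mentions Y1.
Delete trivial equation one = one.
Decompose h/2: P = 0,  one = one.
Bind P := 0; no other remaining equation mentions P. Substituting into the earlier binding gives Y1 := mk(node(0, 7), 0).
Delete trivial equation one = one.
MGU = { Y1 -> mk(node(0, 7), 0), P -> 0 }, so Y1 -> mk(node(0, 7), 0).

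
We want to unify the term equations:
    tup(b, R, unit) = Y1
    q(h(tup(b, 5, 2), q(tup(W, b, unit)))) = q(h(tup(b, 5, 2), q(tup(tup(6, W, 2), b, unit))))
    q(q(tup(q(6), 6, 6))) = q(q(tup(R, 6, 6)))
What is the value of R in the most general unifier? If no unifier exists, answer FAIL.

Bind Y1 := tup(b, R, unit); no other remaining equation mentions Y1.
Decompose q/1: h(tup(b, 5, 2), q(tup(W, b, unit))) = h(tup(b, 5, 2), q(tup(tup(6, W, 2), b, unit))).
Decompose h/2: tup(b, 5, 2) = tup(b, 5, 2),  q(tup(W, b, unit)) = q(tup(tup(6, W, 2), b, unit)).
Delete trivial equation tup(b, 5, 2) = tup(b, 5, 2).
Decompose q/1: tup(W, b, unit) = tup(tup(6, W, 2), b, unit).
Decompose tup/3: W = tup(6, W, 2),  b = b,  unit = unit.
Occurs check fails: W occurs in tup(6, W, 2); the equation W = tup(6, W, 2) has no finite solution.

FAIL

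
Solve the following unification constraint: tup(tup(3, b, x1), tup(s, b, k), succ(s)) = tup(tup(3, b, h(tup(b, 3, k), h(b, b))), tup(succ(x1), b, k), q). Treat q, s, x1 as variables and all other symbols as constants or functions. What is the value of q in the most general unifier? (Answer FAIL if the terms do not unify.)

succ(succ(h(tup(b, 3, k), h(b, b))))

Decompose tup/3: tup(3, b, x1) = tup(3, b, h(tup(b, 3, k), h(b, b))),  tup(s, b, k) = tup(succ(x1), b, k),  succ(s) = q.
Decompose tup/3: 3 = 3,  b = b,  x1 = h(tup(b, 3, k), h(b, b)).
Delete trivial equation 3 = 3.
Delete trivial equation b = b.
Bind x1 := h(tup(b, 3, k), h(b, b)); substituting into the one remaining equation that mentions x1 gives: tup(s, b, k) = tup(succ(h(tup(b, 3, k), h(b, b))), b, k).
Decompose tup/3: s = succ(h(tup(b, 3, k), h(b, b))),  b = b,  k = k.
Bind s := succ(h(tup(b, 3, k), h(b, b))); substituting into the one remaining equation that mentions s gives: succ(succ(h(tup(b, 3, k), h(b, b)))) = q.
Delete trivial equation b = b.
Delete trivial equation k = k.
Bind q := succ(succ(h(tup(b, 3, k), h(b, b)))).
MGU = { x1 := h(tup(b, 3, k), h(b, b)), s := succ(h(tup(b, 3, k), h(b, b))), q := succ(succ(h(tup(b, 3, k), h(b, b)))) }, so q := succ(succ(h(tup(b, 3, k), h(b, b)))).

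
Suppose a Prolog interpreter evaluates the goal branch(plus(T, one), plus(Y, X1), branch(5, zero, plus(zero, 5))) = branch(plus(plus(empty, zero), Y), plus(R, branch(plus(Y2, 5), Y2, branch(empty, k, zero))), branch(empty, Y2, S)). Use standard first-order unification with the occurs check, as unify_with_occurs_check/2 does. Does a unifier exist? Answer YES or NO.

Decompose branch/3: plus(T, one) = plus(plus(empty, zero), Y),  plus(Y, X1) = plus(R, branch(plus(Y2, 5), Y2, branch(empty, k, zero))),  branch(5, zero, plus(zero, 5)) = branch(empty, Y2, S).
Decompose plus/2: T = plus(empty, zero),  one = Y.
Bind T := plus(empty, zero); no other remaining equation mentions T.
Bind Y := one; substituting into the one remaining equation that mentions Y gives: plus(one, X1) = plus(R, branch(plus(Y2, 5), Y2, branch(empty, k, zero))).
Decompose plus/2: one = R,  X1 = branch(plus(Y2, 5), Y2, branch(empty, k, zero)).
Bind R := one; no other remaining equation mentions R.
Bind X1 := branch(plus(Y2, 5), Y2, branch(empty, k, zero)); no other remaining equation mentions X1.
Decompose branch/3: 5 = empty,  zero = Y2,  plus(zero, 5) = S.
Clash: constants 5 and empty differ; no unifier exists.

NO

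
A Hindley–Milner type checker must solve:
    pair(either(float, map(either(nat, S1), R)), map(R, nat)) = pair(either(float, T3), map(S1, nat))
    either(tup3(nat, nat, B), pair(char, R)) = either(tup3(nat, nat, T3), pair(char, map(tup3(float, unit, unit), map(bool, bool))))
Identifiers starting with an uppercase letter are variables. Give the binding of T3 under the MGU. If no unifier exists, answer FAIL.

map(either(nat, map(tup3(float, unit, unit), map(bool, bool))), map(tup3(float, unit, unit), map(bool, bool)))

Decompose pair/2: either(float, map(either(nat, S1), R)) = either(float, T3),  map(R, nat) = map(S1, nat).
Decompose either/2: float = float,  map(either(nat, S1), R) = T3.
Delete trivial equation float = float.
Bind T3 := map(either(nat, S1), R); substituting into the one remaining equation that mentions T3 gives: either(tup3(nat, nat, B), pair(char, R)) = either(tup3(nat, nat, map(either(nat, S1), R)), pair(char, map(tup3(float, unit, unit), map(bool, bool)))).
Decompose map/2: R = S1,  nat = nat.
Bind R := S1; substituting into the one remaining equation that mentions R gives: either(tup3(nat, nat, B), pair(char, S1)) = either(tup3(nat, nat, map(either(nat, S1), S1)), pair(char, map(tup3(float, unit, unit), map(bool, bool)))). Substituting into the earlier binding gives T3 := map(either(nat, S1), S1).
Delete trivial equation nat = nat.
Decompose either/2: tup3(nat, nat, B) = tup3(nat, nat, map(either(nat, S1), S1)),  pair(char, S1) = pair(char, map(tup3(float, unit, unit), map(bool, bool))).
Decompose tup3/3: nat = nat,  nat = nat,  B = map(either(nat, S1), S1).
Delete trivial equation nat = nat.
Delete trivial equation nat = nat.
Bind B := map(either(nat, S1), S1); no other remaining equation mentions B.
Decompose pair/2: char = char,  S1 = map(tup3(float, unit, unit), map(bool, bool)).
Delete trivial equation char = char.
Bind S1 := map(tup3(float, unit, unit), map(bool, bool)). Substituting into the earlier bindings gives T3 := map(either(nat, map(tup3(float, unit, unit), map(bool, bool))), map(tup3(float, unit, unit), map(bool, bool))), R := map(tup3(float, unit, unit), map(bool, bool)), B := map(either(nat, map(tup3(float, unit, unit), map(bool, bool))), map(tup3(float, unit, unit), map(bool, bool))).
MGU = { T3 -> map(either(nat, map(tup3(float, unit, unit), map(bool, bool))), map(tup3(float, unit, unit), map(bool, bool))), R -> map(tup3(float, unit, unit), map(bool, bool)), B -> map(either(nat, map(tup3(float, unit, unit), map(bool, bool))), map(tup3(float, unit, unit), map(bool, bool))), S1 -> map(tup3(float, unit, unit), map(bool, bool)) }, so T3 -> map(either(nat, map(tup3(float, unit, unit), map(bool, bool))), map(tup3(float, unit, unit), map(bool, bool))).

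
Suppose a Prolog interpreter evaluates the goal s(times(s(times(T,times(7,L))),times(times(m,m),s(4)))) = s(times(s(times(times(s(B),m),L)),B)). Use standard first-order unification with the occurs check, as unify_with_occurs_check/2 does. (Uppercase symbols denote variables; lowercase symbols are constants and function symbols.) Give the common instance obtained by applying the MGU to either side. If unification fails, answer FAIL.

Decompose s/1: times(s(times(T,times(7,L))),times(times(m,m),s(4))) = times(s(times(times(s(B),m),L)),B).
Decompose times/2: s(times(T,times(7,L))) = s(times(times(s(B),m),L)),  times(times(m,m),s(4)) = B.
Decompose s/1: times(T,times(7,L)) = times(times(s(B),m),L).
Decompose times/2: T = times(s(B),m),  times(7,L) = L.
Bind T := times(s(B),m); no other remaining equation mentions T.
Occurs check fails: L occurs in times(7,L); the equation L = times(7,L) has no finite solution.

FAIL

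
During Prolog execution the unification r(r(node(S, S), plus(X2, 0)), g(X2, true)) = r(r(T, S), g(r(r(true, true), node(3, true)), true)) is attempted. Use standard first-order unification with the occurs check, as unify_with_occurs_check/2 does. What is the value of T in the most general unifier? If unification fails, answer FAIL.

node(plus(r(r(true, true), node(3, true)), 0), plus(r(r(true, true), node(3, true)), 0))

Decompose r/2: r(node(S, S), plus(X2, 0)) = r(T, S),  g(X2, true) = g(r(r(true, true), node(3, true)), true).
Decompose r/2: node(S, S) = T,  plus(X2, 0) = S.
Bind T := node(S, S); no other remaining equation mentions T.
Bind S := plus(X2, 0); no other remaining equation mentions S. Substituting into the earlier binding gives T := node(plus(X2, 0), plus(X2, 0)).
Decompose g/2: X2 = r(r(true, true), node(3, true)),  true = true.
Bind X2 := r(r(true, true), node(3, true)); no other remaining equation mentions X2. Substituting into the earlier bindings gives T := node(plus(r(r(true, true), node(3, true)), 0), plus(r(r(true, true), node(3, true)), 0)), S := plus(r(r(true, true), node(3, true)), 0).
Delete trivial equation true = true.
MGU = { T -> node(plus(r(r(true, true), node(3, true)), 0), plus(r(r(true, true), node(3, true)), 0)), S -> plus(r(r(true, true), node(3, true)), 0), X2 -> r(r(true, true), node(3, true)) }, so T -> node(plus(r(r(true, true), node(3, true)), 0), plus(r(r(true, true), node(3, true)), 0)).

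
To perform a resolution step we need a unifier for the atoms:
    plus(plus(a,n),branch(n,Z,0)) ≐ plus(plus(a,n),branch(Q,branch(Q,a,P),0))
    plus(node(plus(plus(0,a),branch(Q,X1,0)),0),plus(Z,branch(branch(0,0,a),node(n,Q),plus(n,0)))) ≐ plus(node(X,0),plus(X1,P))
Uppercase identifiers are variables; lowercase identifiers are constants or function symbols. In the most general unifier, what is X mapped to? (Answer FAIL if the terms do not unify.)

plus(plus(0,a),branch(n,branch(n,a,branch(branch(0,0,a),node(n,n),plus(n,0))),0))

Decompose plus/2: plus(a,n) ≐ plus(a,n),  branch(n,Z,0) ≐ branch(Q,branch(Q,a,P),0).
Delete trivial equation plus(a,n) ≐ plus(a,n).
Decompose branch/3: n ≐ Q,  Z ≐ branch(Q,a,P),  0 ≐ 0.
Bind Q := n; substituting into the 2 remaining equations that mention Q gives: Z ≐ branch(n,a,P),  plus(node(plus(plus(0,a),branch(n,X1,0)),0),plus(Z,branch(branch(0,0,a),node(n,n),plus(n,0)))) ≐ plus(node(X,0),plus(X1,P)).
Bind Z := branch(n,a,P); substituting into the one remaining equation that mentions Z gives: plus(node(plus(plus(0,a),branch(n,X1,0)),0),plus(branch(n,a,P),branch(branch(0,0,a),node(n,n),plus(n,0)))) ≐ plus(node(X,0),plus(X1,P)).
Delete trivial equation 0 ≐ 0.
Decompose plus/2: node(plus(plus(0,a),branch(n,X1,0)),0) ≐ node(X,0),  plus(branch(n,a,P),branch(branch(0,0,a),node(n,n),plus(n,0))) ≐ plus(X1,P).
Decompose node/2: plus(plus(0,a),branch(n,X1,0)) ≐ X,  0 ≐ 0.
Bind X := plus(plus(0,a),branch(n,X1,0)); no other remaining equation mentions X.
Delete trivial equation 0 ≐ 0.
Decompose plus/2: branch(n,a,P) ≐ X1,  branch(branch(0,0,a),node(n,n),plus(n,0)) ≐ P.
Bind X1 := branch(n,a,P); no other remaining equation mentions X1. Substituting into the earlier binding gives X := plus(plus(0,a),branch(n,branch(n,a,P),0)).
Bind P := branch(branch(0,0,a),node(n,n),plus(n,0)). Substituting into the earlier bindings gives Z := branch(n,a,branch(branch(0,0,a),node(n,n),plus(n,0))), X := plus(plus(0,a),branch(n,branch(n,a,branch(branch(0,0,a),node(n,n),plus(n,0))),0)), X1 := branch(n,a,branch(branch(0,0,a),node(n,n),plus(n,0))).
MGU = { Q := n, Z := branch(n,a,branch(branch(0,0,a),node(n,n),plus(n,0))), X := plus(plus(0,a),branch(n,branch(n,a,branch(branch(0,0,a),node(n,n),plus(n,0))),0)), X1 := branch(n,a,branch(branch(0,0,a),node(n,n),plus(n,0))), P := branch(branch(0,0,a),node(n,n),plus(n,0)) }, so X := plus(plus(0,a),branch(n,branch(n,a,branch(branch(0,0,a),node(n,n),plus(n,0))),0)).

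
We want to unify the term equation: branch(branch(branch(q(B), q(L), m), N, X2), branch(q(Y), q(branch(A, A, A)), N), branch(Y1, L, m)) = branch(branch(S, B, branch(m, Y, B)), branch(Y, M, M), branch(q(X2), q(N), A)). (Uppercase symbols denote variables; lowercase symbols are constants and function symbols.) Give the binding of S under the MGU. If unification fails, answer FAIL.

Decompose branch/3: branch(branch(q(B), q(L), m), N, X2) = branch(S, B, branch(m, Y, B)),  branch(q(Y), q(branch(A, A, A)), N) = branch(Y, M, M),  branch(Y1, L, m) = branch(q(X2), q(N), A).
Decompose branch/3: branch(q(B), q(L), m) = S,  N = B,  X2 = branch(m, Y, B).
Bind S := branch(q(B), q(L), m); no other remaining equation mentions S.
Bind N := B; substituting into the 2 remaining equations that mention N gives: branch(q(Y), q(branch(A, A, A)), B) = branch(Y, M, M),  branch(Y1, L, m) = branch(q(X2), q(B), A).
Bind X2 := branch(m, Y, B); substituting into the one remaining equation that mentions X2 gives: branch(Y1, L, m) = branch(q(branch(m, Y, B)), q(B), A).
Decompose branch/3: q(Y) = Y,  q(branch(A, A, A)) = M,  B = M.
Occurs check fails: Y occurs in q(Y); the equation Y = q(Y) has no finite solution.

FAIL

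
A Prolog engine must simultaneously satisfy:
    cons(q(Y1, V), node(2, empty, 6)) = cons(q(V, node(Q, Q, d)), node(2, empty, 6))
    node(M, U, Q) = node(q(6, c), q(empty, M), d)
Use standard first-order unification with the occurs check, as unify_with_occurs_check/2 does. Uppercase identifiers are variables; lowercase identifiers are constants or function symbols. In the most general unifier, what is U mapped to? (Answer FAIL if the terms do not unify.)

q(empty, q(6, c))

Decompose cons/2: q(Y1, V) = q(V, node(Q, Q, d)),  node(2, empty, 6) = node(2, empty, 6).
Decompose q/2: Y1 = V,  V = node(Q, Q, d).
Bind Y1 := V; no other remaining equation mentions Y1.
Bind V := node(Q, Q, d); no other remaining equation mentions V. Substituting into the earlier binding gives Y1 := node(Q, Q, d).
Delete trivial equation node(2, empty, 6) = node(2, empty, 6).
Decompose node/3: M = q(6, c),  U = q(empty, M),  Q = d.
Bind M := q(6, c); substituting into the one remaining equation that mentions M gives: U = q(empty, q(6, c)).
Bind U := q(empty, q(6, c)); no other remaining equation mentions U.
Bind Q := d. Substituting into the earlier bindings gives Y1 := node(d, d, d), V := node(d, d, d).
MGU = { Y1 = node(d, d, d), V = node(d, d, d), M = q(6, c), U = q(empty, q(6, c)), Q = d }, so U = q(empty, q(6, c)).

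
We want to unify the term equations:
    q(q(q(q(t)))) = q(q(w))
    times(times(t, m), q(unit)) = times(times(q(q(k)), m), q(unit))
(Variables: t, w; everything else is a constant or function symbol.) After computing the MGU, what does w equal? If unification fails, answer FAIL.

Decompose q/1: q(q(q(t))) = q(w).
Decompose q/1: q(q(t)) = w.
Bind w := q(q(t)); no other remaining equation mentions w.
Decompose times/2: times(t, m) = times(q(q(k)), m),  q(unit) = q(unit).
Decompose times/2: t = q(q(k)),  m = m.
Bind t := q(q(k)); no other remaining equation mentions t. Substituting into the earlier binding gives w := q(q(q(q(k)))).
Delete trivial equation m = m.
Delete trivial equation q(unit) = q(unit).
MGU = { w -> q(q(q(q(k)))), t -> q(q(k)) }, so w -> q(q(q(q(k)))).

q(q(q(q(k))))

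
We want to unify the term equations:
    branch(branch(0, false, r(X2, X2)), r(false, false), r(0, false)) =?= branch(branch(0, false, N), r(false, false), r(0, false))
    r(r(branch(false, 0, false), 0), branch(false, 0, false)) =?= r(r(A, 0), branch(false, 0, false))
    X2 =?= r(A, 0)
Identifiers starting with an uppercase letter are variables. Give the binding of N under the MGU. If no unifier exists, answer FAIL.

Decompose branch/3: branch(0, false, r(X2, X2)) =?= branch(0, false, N),  r(false, false) =?= r(false, false),  r(0, false) =?= r(0, false).
Decompose branch/3: 0 =?= 0,  false =?= false,  r(X2, X2) =?= N.
Delete trivial equation 0 =?= 0.
Delete trivial equation false =?= false.
Bind N := r(X2, X2); no other remaining equation mentions N.
Delete trivial equation r(false, false) =?= r(false, false).
Delete trivial equation r(0, false) =?= r(0, false).
Decompose r/2: r(branch(false, 0, false), 0) =?= r(A, 0),  branch(false, 0, false) =?= branch(false, 0, false).
Decompose r/2: branch(false, 0, false) =?= A,  0 =?= 0.
Bind A := branch(false, 0, false); substituting into the one remaining equation that mentions A gives: X2 =?= r(branch(false, 0, false), 0).
Delete trivial equation 0 =?= 0.
Delete trivial equation branch(false, 0, false) =?= branch(false, 0, false).
Bind X2 := r(branch(false, 0, false), 0). Substituting into the earlier binding gives N := r(r(branch(false, 0, false), 0), r(branch(false, 0, false), 0)).
MGU = { N ↦ r(r(branch(false, 0, false), 0), r(branch(false, 0, false), 0)), A ↦ branch(false, 0, false), X2 ↦ r(branch(false, 0, false), 0) }, so N ↦ r(r(branch(false, 0, false), 0), r(branch(false, 0, false), 0)).

r(r(branch(false, 0, false), 0), r(branch(false, 0, false), 0))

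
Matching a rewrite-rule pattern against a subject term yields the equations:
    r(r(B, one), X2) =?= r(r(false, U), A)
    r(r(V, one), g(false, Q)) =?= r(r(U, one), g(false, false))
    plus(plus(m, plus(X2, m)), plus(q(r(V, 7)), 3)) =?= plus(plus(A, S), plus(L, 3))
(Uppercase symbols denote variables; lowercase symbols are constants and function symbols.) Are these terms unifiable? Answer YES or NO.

YES

Decompose r/2: r(B, one) =?= r(false, U),  X2 =?= A.
Decompose r/2: B =?= false,  one =?= U.
Bind B := false; no other remaining equation mentions B.
Bind U := one; substituting into the one remaining equation that mentions U gives: r(r(V, one), g(false, Q)) =?= r(r(one, one), g(false, false)).
Bind X2 := A; substituting into the one remaining equation that mentions X2 gives: plus(plus(m, plus(A, m)), plus(q(r(V, 7)), 3)) =?= plus(plus(A, S), plus(L, 3)).
Decompose r/2: r(V, one) =?= r(one, one),  g(false, Q) =?= g(false, false).
Decompose r/2: V =?= one,  one =?= one.
Bind V := one; substituting into the one remaining equation that mentions V gives: plus(plus(m, plus(A, m)), plus(q(r(one, 7)), 3)) =?= plus(plus(A, S), plus(L, 3)).
Delete trivial equation one =?= one.
Decompose g/2: false =?= false,  Q =?= false.
Delete trivial equation false =?= false.
Bind Q := false; no other remaining equation mentions Q.
Decompose plus/2: plus(m, plus(A, m)) =?= plus(A, S),  plus(q(r(one, 7)), 3) =?= plus(L, 3).
Decompose plus/2: m =?= A,  plus(A, m) =?= S.
Bind A := m; substituting into the one remaining equation that mentions A gives: plus(m, m) =?= S. Substituting into the earlier binding gives X2 := m.
Bind S := plus(m, m); no other remaining equation mentions S.
Decompose plus/2: q(r(one, 7)) =?= L,  3 =?= 3.
Bind L := q(r(one, 7)); no other remaining equation mentions L.
Delete trivial equation 3 =?= 3.
No equations remain and no clash or occurs-check failure arose, so a unifier exists.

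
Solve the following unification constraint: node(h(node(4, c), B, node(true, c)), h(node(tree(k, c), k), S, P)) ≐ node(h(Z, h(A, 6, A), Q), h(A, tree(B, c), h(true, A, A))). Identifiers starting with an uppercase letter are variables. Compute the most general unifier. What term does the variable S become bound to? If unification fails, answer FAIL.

tree(h(node(tree(k, c), k), 6, node(tree(k, c), k)), c)

Decompose node/2: h(node(4, c), B, node(true, c)) ≐ h(Z, h(A, 6, A), Q),  h(node(tree(k, c), k), S, P) ≐ h(A, tree(B, c), h(true, A, A)).
Decompose h/3: node(4, c) ≐ Z,  B ≐ h(A, 6, A),  node(true, c) ≐ Q.
Bind Z := node(4, c); no other remaining equation mentions Z.
Bind B := h(A, 6, A); substituting into the one remaining equation that mentions B gives: h(node(tree(k, c), k), S, P) ≐ h(A, tree(h(A, 6, A), c), h(true, A, A)).
Bind Q := node(true, c); no other remaining equation mentions Q.
Decompose h/3: node(tree(k, c), k) ≐ A,  S ≐ tree(h(A, 6, A), c),  P ≐ h(true, A, A).
Bind A := node(tree(k, c), k); substituting into the remaining equations gives: S ≐ tree(h(node(tree(k, c), k), 6, node(tree(k, c), k)), c),  P ≐ h(true, node(tree(k, c), k), node(tree(k, c), k)). Substituting into the earlier binding gives B := h(node(tree(k, c), k), 6, node(tree(k, c), k)).
Bind S := tree(h(node(tree(k, c), k), 6, node(tree(k, c), k)), c); no other remaining equation mentions S.
Bind P := h(true, node(tree(k, c), k), node(tree(k, c), k)).
MGU = { Z -> node(4, c), B -> h(node(tree(k, c), k), 6, node(tree(k, c), k)), Q -> node(true, c), A -> node(tree(k, c), k), S -> tree(h(node(tree(k, c), k), 6, node(tree(k, c), k)), c), P -> h(true, node(tree(k, c), k), node(tree(k, c), k)) }, so S -> tree(h(node(tree(k, c), k), 6, node(tree(k, c), k)), c).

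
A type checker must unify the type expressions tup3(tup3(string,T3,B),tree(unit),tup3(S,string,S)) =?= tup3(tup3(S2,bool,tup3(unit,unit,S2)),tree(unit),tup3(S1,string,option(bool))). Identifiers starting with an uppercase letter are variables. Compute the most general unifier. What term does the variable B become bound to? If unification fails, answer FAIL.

tup3(unit,unit,string)

Decompose tup3/3: tup3(string,T3,B) =?= tup3(S2,bool,tup3(unit,unit,S2)),  tree(unit) =?= tree(unit),  tup3(S,string,S) =?= tup3(S1,string,option(bool)).
Decompose tup3/3: string =?= S2,  T3 =?= bool,  B =?= tup3(unit,unit,S2).
Bind S2 := string; substituting into the one remaining equation that mentions S2 gives: B =?= tup3(unit,unit,string).
Bind T3 := bool; no other remaining equation mentions T3.
Bind B := tup3(unit,unit,string); no other remaining equation mentions B.
Delete trivial equation tree(unit) =?= tree(unit).
Decompose tup3/3: S =?= S1,  string =?= string,  S =?= option(bool).
Bind S := S1; substituting into the one remaining equation that mentions S gives: S1 =?= option(bool).
Delete trivial equation string =?= string.
Bind S1 := option(bool). Substituting into the earlier binding gives S := option(bool).
MGU = { S2 := string, T3 := bool, B := tup3(unit,unit,string), S := option(bool), S1 := option(bool) }, so B := tup3(unit,unit,string).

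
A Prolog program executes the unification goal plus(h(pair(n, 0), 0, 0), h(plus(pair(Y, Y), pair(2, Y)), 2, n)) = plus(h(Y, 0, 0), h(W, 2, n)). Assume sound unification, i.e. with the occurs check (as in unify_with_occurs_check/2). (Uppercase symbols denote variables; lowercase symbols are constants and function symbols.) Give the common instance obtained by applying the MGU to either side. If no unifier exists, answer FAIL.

plus(h(pair(n, 0), 0, 0), h(plus(pair(pair(n, 0), pair(n, 0)), pair(2, pair(n, 0))), 2, n))

Decompose plus/2: h(pair(n, 0), 0, 0) = h(Y, 0, 0),  h(plus(pair(Y, Y), pair(2, Y)), 2, n) = h(W, 2, n).
Decompose h/3: pair(n, 0) = Y,  0 = 0,  0 = 0.
Bind Y := pair(n, 0); substituting into the one remaining equation that mentions Y gives: h(plus(pair(pair(n, 0), pair(n, 0)), pair(2, pair(n, 0))), 2, n) = h(W, 2, n).
Delete trivial equation 0 = 0.
Delete trivial equation 0 = 0.
Decompose h/3: plus(pair(pair(n, 0), pair(n, 0)), pair(2, pair(n, 0))) = W,  2 = 2,  n = n.
Bind W := plus(pair(pair(n, 0), pair(n, 0)), pair(2, pair(n, 0))); no other remaining equation mentions W.
Delete trivial equation 2 = 2.
Delete trivial equation n = n.
Applying the MGU to either side gives plus(h(pair(n, 0), 0, 0), h(plus(pair(pair(n, 0), pair(n, 0)), pair(2, pair(n, 0))), 2, n)).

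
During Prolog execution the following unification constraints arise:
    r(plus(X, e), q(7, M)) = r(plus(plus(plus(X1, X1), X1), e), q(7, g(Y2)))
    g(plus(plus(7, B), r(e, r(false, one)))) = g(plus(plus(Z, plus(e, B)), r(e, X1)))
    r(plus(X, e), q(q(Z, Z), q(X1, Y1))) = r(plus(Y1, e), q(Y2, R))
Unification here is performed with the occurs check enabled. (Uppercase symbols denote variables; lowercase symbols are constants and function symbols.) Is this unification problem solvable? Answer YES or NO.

Decompose r/2: plus(X, e) = plus(plus(plus(X1, X1), X1), e),  q(7, M) = q(7, g(Y2)).
Decompose plus/2: X = plus(plus(X1, X1), X1),  e = e.
Bind X := plus(plus(X1, X1), X1); substituting into the one remaining equation that mentions X gives: r(plus(plus(plus(X1, X1), X1), e), q(q(Z, Z), q(X1, Y1))) = r(plus(Y1, e), q(Y2, R)).
Delete trivial equation e = e.
Decompose q/2: 7 = 7,  M = g(Y2).
Delete trivial equation 7 = 7.
Bind M := g(Y2); no other remaining equation mentions M.
Decompose g/1: plus(plus(7, B), r(e, r(false, one))) = plus(plus(Z, plus(e, B)), r(e, X1)).
Decompose plus/2: plus(7, B) = plus(Z, plus(e, B)),  r(e, r(false, one)) = r(e, X1).
Decompose plus/2: 7 = Z,  B = plus(e, B).
Bind Z := 7; substituting into the one remaining equation that mentions Z gives: r(plus(plus(plus(X1, X1), X1), e), q(q(7, 7), q(X1, Y1))) = r(plus(Y1, e), q(Y2, R)).
Occurs check fails: B occurs in plus(e, B); the equation B = plus(e, B) has no finite solution.

NO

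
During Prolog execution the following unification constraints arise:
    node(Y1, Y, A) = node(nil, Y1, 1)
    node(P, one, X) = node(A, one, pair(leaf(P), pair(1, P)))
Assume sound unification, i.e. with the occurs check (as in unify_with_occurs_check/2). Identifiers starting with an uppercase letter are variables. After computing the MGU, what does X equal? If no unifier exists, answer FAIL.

pair(leaf(1), pair(1, 1))

Decompose node/3: Y1 = nil,  Y = Y1,  A = 1.
Bind Y1 := nil; substituting into the one remaining equation that mentions Y1 gives: Y = nil.
Bind Y := nil; no other remaining equation mentions Y.
Bind A := 1; substituting into the remaining equation gives: node(P, one, X) = node(1, one, pair(leaf(P), pair(1, P))).
Decompose node/3: P = 1,  one = one,  X = pair(leaf(P), pair(1, P)).
Bind P := 1; substituting into the one remaining equation that mentions P gives: X = pair(leaf(1), pair(1, 1)).
Delete trivial equation one = one.
Bind X := pair(leaf(1), pair(1, 1)).
MGU = { Y1 = nil, Y = nil, A = 1, P = 1, X = pair(leaf(1), pair(1, 1)) }, so X = pair(leaf(1), pair(1, 1)).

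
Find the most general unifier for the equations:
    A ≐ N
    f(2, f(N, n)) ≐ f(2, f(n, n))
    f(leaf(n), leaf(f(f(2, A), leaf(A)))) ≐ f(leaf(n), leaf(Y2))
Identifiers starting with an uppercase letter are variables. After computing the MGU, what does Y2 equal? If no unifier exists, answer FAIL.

Bind A := N; substituting into the one remaining equation that mentions A gives: f(leaf(n), leaf(f(f(2, N), leaf(N)))) ≐ f(leaf(n), leaf(Y2)).
Decompose f/2: 2 ≐ 2,  f(N, n) ≐ f(n, n).
Delete trivial equation 2 ≐ 2.
Decompose f/2: N ≐ n,  n ≐ n.
Bind N := n; substituting into the one remaining equation that mentions N gives: f(leaf(n), leaf(f(f(2, n), leaf(n)))) ≐ f(leaf(n), leaf(Y2)). Substituting into the earlier binding gives A := n.
Delete trivial equation n ≐ n.
Decompose f/2: leaf(n) ≐ leaf(n),  leaf(f(f(2, n), leaf(n))) ≐ leaf(Y2).
Delete trivial equation leaf(n) ≐ leaf(n).
Decompose leaf/1: f(f(2, n), leaf(n)) ≐ Y2.
Bind Y2 := f(f(2, n), leaf(n)).
MGU = { A -> n, N -> n, Y2 -> f(f(2, n), leaf(n)) }, so Y2 -> f(f(2, n), leaf(n)).

f(f(2, n), leaf(n))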